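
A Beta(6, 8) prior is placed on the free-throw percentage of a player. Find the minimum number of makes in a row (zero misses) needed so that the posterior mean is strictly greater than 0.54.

After k makes and 0 misses the posterior is Beta(6+k, 8), with mean (6+k)/(6+8+k).
Set (6+k)/(14+k) > 0.54 and solve: k > (0.54·14 − 6)/(1 − 0.54) = 3.391.
The smallest integer exceeding 3.391 is 4.

k = 4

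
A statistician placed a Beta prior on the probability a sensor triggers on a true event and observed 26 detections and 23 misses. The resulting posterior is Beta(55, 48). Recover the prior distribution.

A Beta(a, b) prior with s successes and f failures in binomial data gives a Beta(a+s, b+f) posterior.
Subtract the data counts: 55−26=29, 48−23=25.

Beta(29, 25)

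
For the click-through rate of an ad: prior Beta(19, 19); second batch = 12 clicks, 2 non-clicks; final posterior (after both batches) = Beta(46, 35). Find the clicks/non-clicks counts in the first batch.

Because Beta–binomial updating is additive in the counts, the combined data contributed (α_post−α_prior, β_post−β_prior) successes and failures.
Total across both batches: 46−19=27 clicks, 35−19=16 non-clicks.
Subtract the second batch: 27−12=15 clicks and 16−2=14 non-clicks.

15 clicks and 14 non-clicks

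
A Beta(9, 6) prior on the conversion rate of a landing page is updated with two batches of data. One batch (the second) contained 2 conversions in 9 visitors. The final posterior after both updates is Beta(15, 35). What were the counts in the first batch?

Sequential conjugate updates are equivalent to a single update on the pooled data, so total successes = posterior α − prior α and total failures = posterior β − prior β.
Total across both batches: 15−9=6 conversions, 35−6=29 bounces.
Subtract the second batch: 6−2=4 conversions and 29−7=22 bounces.

4 conversions and 22 bounces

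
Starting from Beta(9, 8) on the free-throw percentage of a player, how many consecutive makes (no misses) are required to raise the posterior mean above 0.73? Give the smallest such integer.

k = 13

After k makes and 0 misses the posterior is Beta(9+k, 8), with mean (9+k)/(9+8+k).
Set (9+k)/(17+k) > 0.73 and solve: k > (0.73·17 − 9)/(1 − 0.73) = 12.630.
The smallest integer exceeding 12.630 is 13.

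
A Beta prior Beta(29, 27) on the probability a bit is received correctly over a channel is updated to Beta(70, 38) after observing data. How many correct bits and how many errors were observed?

41 correct bits and 11 errors

Beta is conjugate to the binomial likelihood: posterior = Beta(a+s, b+f).
So s = 70 − 29 = 41 and f = 38 − 27 = 11.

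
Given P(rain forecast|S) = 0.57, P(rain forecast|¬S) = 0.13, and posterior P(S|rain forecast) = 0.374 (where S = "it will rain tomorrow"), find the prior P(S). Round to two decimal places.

P(S) = 0.12

Bayes' rule in odds form gives O(S|E) = O(S)·[P(E|S)/P(E|¬S)], hence O(S) = O(S|E)/LR.
Posterior odds = 0.374/(1−0.374) = 0.5974. LR = 0.57/0.13 = 4.3846.
Prior odds = 0.5974/4.3846 = 0.1362, so P(S) = 0.1362/(1+0.1362) ≈ 0.12.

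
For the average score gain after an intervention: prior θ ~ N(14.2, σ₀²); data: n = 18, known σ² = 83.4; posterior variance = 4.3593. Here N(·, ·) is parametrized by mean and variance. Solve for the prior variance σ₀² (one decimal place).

σ₀² = 73.7

Posterior precision equals prior precision plus data precision: 1/σ_n² = 1/σ₀² + n/σ².
So 1/σ₀² = 1/4.3593 − 18/83.4 = 0.229395 − 0.215827 = 0.013568.
Hence σ₀² = 1/0.013568 ≈ 73.7.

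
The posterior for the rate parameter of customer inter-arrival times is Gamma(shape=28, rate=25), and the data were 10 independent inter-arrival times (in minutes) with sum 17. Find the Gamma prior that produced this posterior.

Gamma–exponential conjugacy: posterior shape = α + n, posterior rate = β + Σtᵢ.
So α = 28 − 10 = 18 and β = 25 − 17 = 8.

Gamma(shape=18, rate=8)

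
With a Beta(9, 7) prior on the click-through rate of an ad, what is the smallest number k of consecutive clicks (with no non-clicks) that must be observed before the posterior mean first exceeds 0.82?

After k clicks and 0 non-clicks the posterior is Beta(9+k, 7), with mean (9+k)/(9+7+k).
Set (9+k)/(16+k) > 0.82 and solve: k > (0.82·16 − 9)/(1 − 0.82) = 22.889.
The smallest integer exceeding 22.889 is 23.

k = 23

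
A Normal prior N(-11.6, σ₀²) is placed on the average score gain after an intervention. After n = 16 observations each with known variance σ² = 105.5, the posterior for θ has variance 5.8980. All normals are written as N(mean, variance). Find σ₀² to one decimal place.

Posterior precision equals prior precision plus data precision: 1/σ_n² = 1/σ₀² + n/σ².
So 1/σ₀² = 1/5.8980 − 16/105.5 = 0.169549 − 0.151659 = 0.017890.
Hence σ₀² = 1/0.017890 ≈ 55.9.

σ₀² = 55.9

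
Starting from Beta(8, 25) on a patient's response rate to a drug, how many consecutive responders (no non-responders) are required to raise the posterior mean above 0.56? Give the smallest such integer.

After k responders and 0 non-responders the posterior is Beta(8+k, 25), with mean (8+k)/(8+25+k).
Set (8+k)/(33+k) > 0.56 and solve: k > (0.56·33 − 8)/(1 − 0.56) = 23.818.
The smallest integer exceeding 23.818 is 24.

k = 24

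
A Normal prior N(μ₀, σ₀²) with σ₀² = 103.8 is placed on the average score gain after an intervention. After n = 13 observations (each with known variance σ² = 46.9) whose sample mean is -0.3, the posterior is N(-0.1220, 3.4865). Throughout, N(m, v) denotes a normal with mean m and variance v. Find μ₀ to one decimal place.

The posterior mean is a precision-weighted average: μ_n = (τ₀μ₀ + τ_data·x̄)/(τ₀+τ_data), with τ₀=1/σ₀² and τ_data=n/σ².
Here τ₀ = 1/103.8 = 0.009634 and τ_data = 13/46.9 = 0.277186, so τ_n = 0.286820.
Rearranging for μ₀: μ₀ = (μ_n·τ_n − τ_data·x̄)/τ₀ = (-0.1220·0.286820 − 0.277186·-0.3) / 0.009634 = 0.048164/0.009634 ≈ 5.0.

μ₀ = 5.0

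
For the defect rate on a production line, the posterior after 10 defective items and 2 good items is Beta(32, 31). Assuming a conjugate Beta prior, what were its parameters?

Beta(22, 29)

Under Beta–binomial conjugacy the posterior parameters are (a+s, b+f).
So a = 32 − 10 = 22 and b = 31 − 2 = 29.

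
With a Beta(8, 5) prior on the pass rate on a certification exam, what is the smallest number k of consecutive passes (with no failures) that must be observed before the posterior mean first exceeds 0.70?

After k passes and 0 failures the posterior is Beta(8+k, 5), with mean (8+k)/(8+5+k).
Set (8+k)/(13+k) > 0.70 and solve: k > (0.70·13 − 8)/(1 − 0.70) = 3.667.
The smallest integer exceeding 3.667 is 4, and checking k=4: (12)/(17) = 0.7059 > 0.70.

k = 4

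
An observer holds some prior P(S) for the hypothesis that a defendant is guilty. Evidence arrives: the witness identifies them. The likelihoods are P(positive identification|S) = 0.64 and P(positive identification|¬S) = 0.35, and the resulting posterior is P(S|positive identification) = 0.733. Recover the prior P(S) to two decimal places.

P(S) = 0.60

In odds form, posterior odds = prior odds × likelihood ratio, so prior odds = posterior odds ÷ LR.
Posterior odds = 0.733/(1−0.733) = 2.7453. LR = 0.64/0.35 = 1.8286.
Prior odds = 2.7453/1.8286 = 1.5013, so P(S) = 1.5013/(1+1.5013) ≈ 0.60.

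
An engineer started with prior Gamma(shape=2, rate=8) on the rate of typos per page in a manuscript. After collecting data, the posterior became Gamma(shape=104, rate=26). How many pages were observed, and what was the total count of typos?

n = 18 pages with total 102 typos

A Gamma(α, β) prior (rate parametrization) on a Poisson rate with n observations summing to S gives posterior Gamma(α+S, β+n).
Matching: Σxᵢ = 104 − 2 = 102 and n = 26 − 8 = 18.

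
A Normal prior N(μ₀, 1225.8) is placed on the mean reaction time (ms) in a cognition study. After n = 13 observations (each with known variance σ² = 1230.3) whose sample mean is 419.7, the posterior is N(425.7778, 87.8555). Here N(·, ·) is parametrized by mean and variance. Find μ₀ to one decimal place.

The posterior mean is a precision-weighted average: μ_n = (τ₀μ₀ + τ_data·x̄)/(τ₀+τ_data), with τ₀=1/σ₀² and τ_data=n/σ².
Here τ₀ = 1/1225.8 = 0.000816 and τ_data = 13/1230.3 = 0.010567, so τ_n = 0.011383.
Rearranging for μ₀: μ₀ = (μ_n·τ_n − τ_data·x̄)/τ₀ = (425.7778·0.011383 − 0.010567·419.7) / 0.000816 = 0.411659/0.000816 ≈ 504.5.

μ₀ = 504.5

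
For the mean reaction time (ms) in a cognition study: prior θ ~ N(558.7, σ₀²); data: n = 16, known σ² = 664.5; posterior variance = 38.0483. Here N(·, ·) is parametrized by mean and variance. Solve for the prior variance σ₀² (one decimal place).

σ₀² = 453.7

For the Normal–Normal model with known σ², precisions add: τ_n = τ₀ + n/σ².
So 1/σ₀² = 1/38.0483 − 16/664.5 = 0.026282 − 0.024078 = 0.002204.
Hence σ₀² = 1/0.002204 ≈ 453.7.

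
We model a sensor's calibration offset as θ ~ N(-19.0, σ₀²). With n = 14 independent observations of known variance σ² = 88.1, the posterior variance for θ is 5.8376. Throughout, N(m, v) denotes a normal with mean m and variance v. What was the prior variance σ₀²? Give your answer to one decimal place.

σ₀² = 80.7

Posterior precision equals prior precision plus data precision: 1/σ_n² = 1/σ₀² + n/σ².
So 1/σ₀² = 1/5.8376 − 14/88.1 = 0.171303 − 0.158910 = 0.012393.
Hence σ₀² = 1/0.012393 ≈ 80.7.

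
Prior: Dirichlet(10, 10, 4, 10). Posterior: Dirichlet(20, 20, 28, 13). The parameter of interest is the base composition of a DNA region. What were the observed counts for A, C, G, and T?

counts (10, 10, 24, 3)

For a Dirichlet(α) prior with multinomial counts c, the posterior is Dirichlet(α + c) componentwise.
Counts are posterior − prior componentwise: 20−10=10, 20−10=10, 28−4=24, 13−10=3.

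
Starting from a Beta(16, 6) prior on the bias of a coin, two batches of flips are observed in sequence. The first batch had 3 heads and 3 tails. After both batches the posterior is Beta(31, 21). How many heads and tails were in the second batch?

Sequential conjugate updates are equivalent to a single update on the pooled data, so total successes = posterior α − prior α and total failures = posterior β − prior β.
Total across both batches: 31−16=15 heads, 21−6=15 tails.
Subtract the first batch: 15−3=12 heads and 15−3=12 tails.

12 heads and 12 tails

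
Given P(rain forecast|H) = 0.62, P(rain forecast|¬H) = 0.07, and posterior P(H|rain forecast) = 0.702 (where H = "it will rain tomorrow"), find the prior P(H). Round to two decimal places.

P(H) = 0.21

Bayes' rule in odds form gives O(H|E) = O(H)·[P(E|H)/P(E|¬H)], hence O(H) = O(H|E)/LR.
Posterior odds = 0.702/(1−0.702) = 2.3557. LR = 0.62/0.07 = 8.8571.
Prior odds = 2.3557/8.8571 = 0.2660, so P(H) = 0.2660/(1+0.2660) ≈ 0.21.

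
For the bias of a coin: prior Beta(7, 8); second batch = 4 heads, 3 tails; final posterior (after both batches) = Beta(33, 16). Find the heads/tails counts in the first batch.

Because Beta–binomial updating is additive in the counts, the combined data contributed (α_post−α_prior, β_post−β_prior) successes and failures.
Total across both batches: 33−7=26 heads, 16−8=8 tails.
Subtract the second batch: 26−4=22 heads and 8−3=5 tails.

22 heads and 5 tails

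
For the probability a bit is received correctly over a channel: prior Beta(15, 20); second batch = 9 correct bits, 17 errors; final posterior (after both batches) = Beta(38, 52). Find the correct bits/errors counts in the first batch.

Because Beta–binomial updating is additive in the counts, the combined data contributed (α_post−α_prior, β_post−β_prior) successes and failures.
Total across both batches: 38−15=23 correct bits, 52−20=32 errors.
Subtract the second batch: 23−9=14 correct bits and 32−17=15 errors.

14 correct bits and 15 errors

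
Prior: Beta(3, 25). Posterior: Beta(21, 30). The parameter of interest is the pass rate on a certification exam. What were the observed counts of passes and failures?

Under Beta–binomial conjugacy the posterior parameters are (a+s, b+f).
Match parameters: s=21−3=18, f=30−25=5.

18 passes and 5 failures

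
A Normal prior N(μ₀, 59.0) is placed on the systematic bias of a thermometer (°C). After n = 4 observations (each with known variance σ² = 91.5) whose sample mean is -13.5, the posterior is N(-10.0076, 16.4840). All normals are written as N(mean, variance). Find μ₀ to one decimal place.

The posterior mean is a precision-weighted average: μ_n = (τ₀μ₀ + τ_data·x̄)/(τ₀+τ_data), with τ₀=1/σ₀² and τ_data=n/σ².
Here τ₀ = 1/59.0 = 0.016949 and τ_data = 4/91.5 = 0.043716, so τ_n = 0.060665.
Rearranging for μ₀: μ₀ = (μ_n·τ_n − τ_data·x̄)/τ₀ = (-10.0076·0.060665 − 0.043716·-13.5) / 0.016949 = -0.016945/0.016949 ≈ -1.0.

μ₀ = -1.0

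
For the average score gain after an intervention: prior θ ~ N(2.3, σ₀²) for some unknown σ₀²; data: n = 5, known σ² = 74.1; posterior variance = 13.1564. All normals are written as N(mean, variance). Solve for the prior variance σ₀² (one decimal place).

Posterior precision equals prior precision plus data precision: 1/σ_n² = 1/σ₀² + n/σ².
So 1/σ₀² = 1/13.1564 − 5/74.1 = 0.076009 − 0.067476 = 0.008533.
Hence σ₀² = 1/0.008533 ≈ 117.2.

σ₀² = 117.2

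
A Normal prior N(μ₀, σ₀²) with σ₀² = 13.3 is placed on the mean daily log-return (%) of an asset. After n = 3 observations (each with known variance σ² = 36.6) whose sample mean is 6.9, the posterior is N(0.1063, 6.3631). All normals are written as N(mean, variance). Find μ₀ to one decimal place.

μ₀ = -7.3

The posterior mean is a precision-weighted average: μ_n = (τ₀μ₀ + τ_data·x̄)/(τ₀+τ_data), with τ₀=1/σ₀² and τ_data=n/σ².
Here τ₀ = 1/13.3 = 0.075188 and τ_data = 3/36.6 = 0.081967, so τ_n = 0.157155.
Rearranging for μ₀: μ₀ = (μ_n·τ_n − τ_data·x̄)/τ₀ = (0.1063·0.157155 − 0.081967·6.9) / 0.075188 = -0.548867/0.075188 ≈ -7.3.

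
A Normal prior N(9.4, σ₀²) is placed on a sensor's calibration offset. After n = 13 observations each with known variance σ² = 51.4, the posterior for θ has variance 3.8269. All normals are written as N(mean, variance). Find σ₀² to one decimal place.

σ₀² = 119.2

For the Normal–Normal model with known σ², precisions add: τ_n = τ₀ + n/σ².
So 1/σ₀² = 1/3.8269 − 13/51.4 = 0.261308 − 0.252918 = 0.008390.
Hence σ₀² = 1/0.008390 ≈ 119.2.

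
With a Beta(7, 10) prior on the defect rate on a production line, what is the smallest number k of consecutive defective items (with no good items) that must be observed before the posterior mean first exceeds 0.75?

k = 24

After k defective items and 0 good items the posterior is Beta(7+k, 10), with mean (7+k)/(7+10+k).
Set (7+k)/(17+k) > 0.75 and solve: k > (0.75·17 − 7)/(1 − 0.75) = 23.000.
The smallest integer exceeding 23.000 is 24, and checking k=24: (31)/(41) = 0.7561 > 0.75.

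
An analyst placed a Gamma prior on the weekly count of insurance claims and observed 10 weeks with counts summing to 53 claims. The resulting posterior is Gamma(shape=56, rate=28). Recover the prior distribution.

Gamma(shape=3, rate=18)

Gamma–Poisson conjugacy: posterior shape = α + Σxᵢ, posterior rate = β + n.
So α = 56 − 53 = 3 and β = 28 − 10 = 18.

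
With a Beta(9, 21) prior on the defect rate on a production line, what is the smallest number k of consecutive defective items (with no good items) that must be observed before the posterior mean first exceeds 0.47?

k = 10

After k defective items and 0 good items the posterior is Beta(9+k, 21), with mean (9+k)/(9+21+k).
Set (9+k)/(30+k) > 0.47 and solve: k > (0.47·30 − 9)/(1 − 0.47) = 9.623.
The smallest integer exceeding 9.623 is 10.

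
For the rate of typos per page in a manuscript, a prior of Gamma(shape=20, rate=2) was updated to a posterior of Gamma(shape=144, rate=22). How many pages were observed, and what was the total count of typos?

A Gamma(α, β) prior (rate parametrization) on a Poisson rate with n observations summing to S gives posterior Gamma(α+S, β+n).
Matching: Σxᵢ = 144 − 20 = 124 and n = 22 − 2 = 20.

n = 20 pages with total 124 typos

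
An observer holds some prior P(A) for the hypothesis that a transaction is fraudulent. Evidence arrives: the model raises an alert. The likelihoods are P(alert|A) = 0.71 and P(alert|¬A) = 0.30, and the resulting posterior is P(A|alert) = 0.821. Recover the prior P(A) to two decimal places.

Bayes' rule in odds form gives O(A|E) = O(A)·[P(E|A)/P(E|¬A)], hence O(A) = O(A|E)/LR.
Posterior odds = 0.821/(1−0.821) = 4.5866. LR = 0.71/0.30 = 2.3667.
Prior odds = 4.5866/2.3667 = 1.9380, so P(A) = 1.9380/(1+1.9380) ≈ 0.66.

P(A) = 0.66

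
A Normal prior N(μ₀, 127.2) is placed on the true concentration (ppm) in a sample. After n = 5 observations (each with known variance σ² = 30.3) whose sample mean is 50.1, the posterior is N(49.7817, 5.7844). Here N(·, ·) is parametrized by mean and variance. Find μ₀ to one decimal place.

μ₀ = 43.1

With known observation variance, the Normal–Normal posterior has precision τ_n = τ₀ + n/σ² and mean μ_n = (τ₀μ₀ + (n/σ²)x̄)/τ_n.
Here τ₀ = 1/127.2 = 0.007862 and τ_data = 5/30.3 = 0.165017, so τ_n = 0.172879.
Rearranging for μ₀: μ₀ = (μ_n·τ_n − τ_data·x̄)/τ₀ = (49.7817·0.172879 − 0.165017·50.1) / 0.007862 = 0.338859/0.007862 ≈ 43.1.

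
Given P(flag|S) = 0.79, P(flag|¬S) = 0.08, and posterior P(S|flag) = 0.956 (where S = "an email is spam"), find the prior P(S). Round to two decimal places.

P(S) = 0.69

Bayes' rule in odds form gives O(S|E) = O(S)·[P(E|S)/P(E|¬S)], hence O(S) = O(S|E)/LR.
Posterior odds = 0.956/(1−0.956) = 21.7273. LR = 0.79/0.08 = 9.8750.
Prior odds = 21.7273/9.8750 = 2.2002, so P(S) = 2.2002/(1+2.2002) ≈ 0.69.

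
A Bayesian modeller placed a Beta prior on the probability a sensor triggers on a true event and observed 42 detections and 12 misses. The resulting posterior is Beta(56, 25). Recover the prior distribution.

Under Beta–binomial conjugacy the posterior parameters are (a+s, b+f).
Subtract the data counts: 56−42=14, 25−12=13.

Beta(14, 13)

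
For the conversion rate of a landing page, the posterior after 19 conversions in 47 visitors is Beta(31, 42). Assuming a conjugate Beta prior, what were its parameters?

Beta is conjugate to the binomial likelihood: posterior = Beta(α+s, β+f).
So α = 31 − 19 = 12 and β = 42 − 28 = 14.

Beta(12, 14)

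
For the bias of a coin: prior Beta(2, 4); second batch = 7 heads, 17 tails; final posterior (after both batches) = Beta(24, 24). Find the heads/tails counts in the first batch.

15 heads and 3 tails

Sequential conjugate updates are equivalent to a single update on the pooled data, so total successes = posterior α − prior α and total failures = posterior β − prior β.
Total across both batches: 24−2=22 heads, 24−4=20 tails.
Subtract the second batch: 22−7=15 heads and 20−17=3 tails.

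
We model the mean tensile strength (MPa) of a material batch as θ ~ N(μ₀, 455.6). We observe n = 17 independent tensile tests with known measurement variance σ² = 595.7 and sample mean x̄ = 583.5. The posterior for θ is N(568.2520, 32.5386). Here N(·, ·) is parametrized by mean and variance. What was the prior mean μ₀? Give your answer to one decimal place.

The posterior mean is a precision-weighted average: μ_n = (τ₀μ₀ + τ_data·x̄)/(τ₀+τ_data), with τ₀=1/σ₀² and τ_data=n/σ².
Here τ₀ = 1/455.6 = 0.002195 and τ_data = 17/595.7 = 0.028538, so τ_n = 0.030733.
Rearranging for μ₀: μ₀ = (μ_n·τ_n − τ_data·x̄)/τ₀ = (568.2520·0.030733 − 0.028538·583.5) / 0.002195 = 0.812166/0.002195 ≈ 370.0.

μ₀ = 370.0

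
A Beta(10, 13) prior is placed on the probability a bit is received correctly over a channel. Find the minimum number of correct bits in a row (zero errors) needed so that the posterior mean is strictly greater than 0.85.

k = 64

After k correct bits and 0 errors the posterior is Beta(10+k, 13), with mean (10+k)/(10+13+k).
Set (10+k)/(23+k) > 0.85 and solve: k > (0.85·23 − 10)/(1 − 0.85) = 63.667.
The smallest integer exceeding 63.667 is 64, and checking k=64: (74)/(87) = 0.8506 > 0.85.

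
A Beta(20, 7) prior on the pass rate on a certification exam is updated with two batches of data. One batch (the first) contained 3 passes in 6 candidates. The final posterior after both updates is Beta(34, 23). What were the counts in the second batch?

Because Beta–binomial updating is additive in the counts, the combined data contributed (α_post−α_prior, β_post−β_prior) successes and failures.
Total across both batches: 34−20=14 passes, 23−7=16 failures.
Subtract the first batch: 14−3=11 passes and 16−3=13 failures.

11 passes and 13 failures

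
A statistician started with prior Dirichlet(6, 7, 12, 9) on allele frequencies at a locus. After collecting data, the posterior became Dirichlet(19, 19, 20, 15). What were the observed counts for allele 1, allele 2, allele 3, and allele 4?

counts (13, 12, 8, 6)

For a Dirichlet(α) prior with multinomial counts c, the posterior is Dirichlet(α + c) componentwise.
Counts are posterior − prior componentwise: 19−6=13, 19−7=12, 20−12=8, 15−9=6.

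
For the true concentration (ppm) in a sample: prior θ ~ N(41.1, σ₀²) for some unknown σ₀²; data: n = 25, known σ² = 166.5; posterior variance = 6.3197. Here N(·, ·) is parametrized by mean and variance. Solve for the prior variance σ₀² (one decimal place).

σ₀² = 123.7

Posterior precision equals prior precision plus data precision: 1/σ_n² = 1/σ₀² + n/σ².
So 1/σ₀² = 1/6.3197 − 25/166.5 = 0.158235 − 0.150150 = 0.008085.
Hence σ₀² = 1/0.008085 ≈ 123.7.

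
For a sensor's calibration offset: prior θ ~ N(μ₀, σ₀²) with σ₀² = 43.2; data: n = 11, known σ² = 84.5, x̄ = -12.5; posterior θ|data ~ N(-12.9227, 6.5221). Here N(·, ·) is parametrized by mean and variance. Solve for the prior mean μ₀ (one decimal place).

μ₀ = -15.3

The posterior mean is a precision-weighted average: μ_n = (τ₀μ₀ + τ_data·x̄)/(τ₀+τ_data), with τ₀=1/σ₀² and τ_data=n/σ².
Here τ₀ = 1/43.2 = 0.023148 and τ_data = 11/84.5 = 0.130178, so τ_n = 0.153326.
Rearranging for μ₀: μ₀ = (μ_n·τ_n − τ_data·x̄)/τ₀ = (-12.9227·0.153326 − 0.130178·-12.5) / 0.023148 = -0.354161/0.023148 ≈ -15.3.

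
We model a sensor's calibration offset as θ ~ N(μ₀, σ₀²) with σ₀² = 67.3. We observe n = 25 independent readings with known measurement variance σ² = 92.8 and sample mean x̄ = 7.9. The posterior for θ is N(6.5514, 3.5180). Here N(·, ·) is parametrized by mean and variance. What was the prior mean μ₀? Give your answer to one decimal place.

The posterior mean is a precision-weighted average: μ_n = (τ₀μ₀ + τ_data·x̄)/(τ₀+τ_data), with τ₀=1/σ₀² and τ_data=n/σ².
Here τ₀ = 1/67.3 = 0.014859 and τ_data = 25/92.8 = 0.269397, so τ_n = 0.284256.
Rearranging for μ₀: μ₀ = (μ_n·τ_n − τ_data·x̄)/τ₀ = (6.5514·0.284256 − 0.269397·7.9) / 0.014859 = -0.265962/0.014859 ≈ -17.9.

μ₀ = -17.9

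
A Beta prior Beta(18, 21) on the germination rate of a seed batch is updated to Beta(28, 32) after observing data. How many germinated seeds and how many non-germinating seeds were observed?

10 germinated seeds and 11 non-germinating seeds

Beta is conjugate to the binomial likelihood: posterior = Beta(a+s, b+f).
Match parameters: s=28−18=10, f=32−21=11.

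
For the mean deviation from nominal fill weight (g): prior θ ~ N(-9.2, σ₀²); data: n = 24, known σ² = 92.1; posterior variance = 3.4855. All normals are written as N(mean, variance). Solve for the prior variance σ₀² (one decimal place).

For the Normal–Normal model with known σ², precisions add: τ_n = τ₀ + n/σ².
So 1/σ₀² = 1/3.4855 − 24/92.1 = 0.286903 − 0.260586 = 0.026317.
Hence σ₀² = 1/0.026317 ≈ 38.0.

σ₀² = 38.0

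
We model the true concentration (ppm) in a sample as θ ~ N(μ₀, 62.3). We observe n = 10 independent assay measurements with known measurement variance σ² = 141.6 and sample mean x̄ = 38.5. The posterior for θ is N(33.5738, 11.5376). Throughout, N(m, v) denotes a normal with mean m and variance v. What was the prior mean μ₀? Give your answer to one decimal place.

The posterior mean is a precision-weighted average: μ_n = (τ₀μ₀ + τ_data·x̄)/(τ₀+τ_data), with τ₀=1/σ₀² and τ_data=n/σ².
Here τ₀ = 1/62.3 = 0.016051 and τ_data = 10/141.6 = 0.070621, so τ_n = 0.086672.
Rearranging for μ₀: μ₀ = (μ_n·τ_n − τ_data·x̄)/τ₀ = (33.5738·0.086672 − 0.070621·38.5) / 0.016051 = 0.191000/0.016051 ≈ 11.9.

μ₀ = 11.9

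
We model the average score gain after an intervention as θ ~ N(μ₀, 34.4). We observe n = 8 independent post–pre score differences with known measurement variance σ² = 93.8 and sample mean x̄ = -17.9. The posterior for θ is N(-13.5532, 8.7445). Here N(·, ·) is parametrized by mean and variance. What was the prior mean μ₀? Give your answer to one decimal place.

The posterior mean is a precision-weighted average: μ_n = (τ₀μ₀ + τ_data·x̄)/(τ₀+τ_data), with τ₀=1/σ₀² and τ_data=n/σ².
Here τ₀ = 1/34.4 = 0.029070 and τ_data = 8/93.8 = 0.085288, so τ_n = 0.114358.
Rearranging for μ₀: μ₀ = (μ_n·τ_n − τ_data·x̄)/τ₀ = (-13.5532·0.114358 − 0.085288·-17.9) / 0.029070 = -0.023262/0.029070 ≈ -0.8.

μ₀ = -0.8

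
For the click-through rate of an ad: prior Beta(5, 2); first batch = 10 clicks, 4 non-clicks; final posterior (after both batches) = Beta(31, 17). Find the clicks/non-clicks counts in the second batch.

16 clicks and 11 non-clicks

Because Beta–binomial updating is additive in the counts, the combined data contributed (α_post−α_prior, β_post−β_prior) successes and failures.
Total across both batches: 31−5=26 clicks, 17−2=15 non-clicks.
Subtract the first batch: 26−10=16 clicks and 15−4=11 non-clicks.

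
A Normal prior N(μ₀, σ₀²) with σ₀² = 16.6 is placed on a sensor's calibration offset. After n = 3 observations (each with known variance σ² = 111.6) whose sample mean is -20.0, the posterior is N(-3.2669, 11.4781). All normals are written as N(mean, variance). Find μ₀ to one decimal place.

With known observation variance, the Normal–Normal posterior has precision τ_n = τ₀ + n/σ² and mean μ_n = (τ₀μ₀ + (n/σ²)x̄)/τ_n.
Here τ₀ = 1/16.6 = 0.060241 and τ_data = 3/111.6 = 0.026882, so τ_n = 0.087123.
Rearranging for μ₀: μ₀ = (μ_n·τ_n − τ_data·x̄)/τ₀ = (-3.2669·0.087123 − 0.026882·-20.0) / 0.060241 = 0.253018/0.060241 ≈ 4.2.

μ₀ = 4.2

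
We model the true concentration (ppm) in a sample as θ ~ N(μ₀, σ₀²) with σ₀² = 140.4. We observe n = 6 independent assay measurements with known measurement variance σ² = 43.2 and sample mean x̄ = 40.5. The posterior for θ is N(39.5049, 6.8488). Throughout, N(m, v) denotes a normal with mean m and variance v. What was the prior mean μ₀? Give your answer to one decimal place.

With known observation variance, the Normal–Normal posterior has precision τ_n = τ₀ + n/σ² and mean μ_n = (τ₀μ₀ + (n/σ²)x̄)/τ_n.
Here τ₀ = 1/140.4 = 0.007123 and τ_data = 6/43.2 = 0.138889, so τ_n = 0.146012.
Rearranging for μ₀: μ₀ = (μ_n·τ_n − τ_data·x̄)/τ₀ = (39.5049·0.146012 − 0.138889·40.5) / 0.007123 = 0.143185/0.007123 ≈ 20.1.

μ₀ = 20.1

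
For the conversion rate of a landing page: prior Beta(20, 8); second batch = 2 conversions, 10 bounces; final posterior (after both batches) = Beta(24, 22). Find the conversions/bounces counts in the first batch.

Sequential conjugate updates are equivalent to a single update on the pooled data, so total successes = posterior α − prior α and total failures = posterior β − prior β.
Total across both batches: 24−20=4 conversions, 22−8=14 bounces.
Subtract the second batch: 4−2=2 conversions and 14−10=4 bounces.

2 conversions and 4 bounces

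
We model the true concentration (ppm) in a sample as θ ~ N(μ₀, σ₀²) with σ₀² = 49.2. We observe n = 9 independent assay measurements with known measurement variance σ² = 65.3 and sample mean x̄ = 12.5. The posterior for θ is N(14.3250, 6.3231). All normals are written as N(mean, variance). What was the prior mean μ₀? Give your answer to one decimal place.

μ₀ = 26.7

With known observation variance, the Normal–Normal posterior has precision τ_n = τ₀ + n/σ² and mean μ_n = (τ₀μ₀ + (n/σ²)x̄)/τ_n.
Here τ₀ = 1/49.2 = 0.020325 and τ_data = 9/65.3 = 0.137825, so τ_n = 0.158150.
Rearranging for μ₀: μ₀ = (μ_n·τ_n − τ_data·x̄)/τ₀ = (14.3250·0.158150 − 0.137825·12.5) / 0.020325 = 0.542686/0.020325 ≈ 26.7.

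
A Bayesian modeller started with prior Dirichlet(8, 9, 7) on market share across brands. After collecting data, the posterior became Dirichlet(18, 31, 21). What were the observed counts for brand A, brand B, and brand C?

counts (10, 22, 14)

For a Dirichlet(α) prior with multinomial counts c, the posterior is Dirichlet(α + c) componentwise.
Counts are posterior − prior componentwise: 18−8=10, 31−9=22, 21−7=14.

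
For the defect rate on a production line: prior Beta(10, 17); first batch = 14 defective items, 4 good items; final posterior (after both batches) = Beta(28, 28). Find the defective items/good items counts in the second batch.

Because Beta–binomial updating is additive in the counts, the combined data contributed (α_post−α_prior, β_post−β_prior) successes and failures.
Total across both batches: 28−10=18 defective items, 28−17=11 good items.
Subtract the first batch: 18−14=4 defective items and 11−4=7 good items.

4 defective items and 7 good items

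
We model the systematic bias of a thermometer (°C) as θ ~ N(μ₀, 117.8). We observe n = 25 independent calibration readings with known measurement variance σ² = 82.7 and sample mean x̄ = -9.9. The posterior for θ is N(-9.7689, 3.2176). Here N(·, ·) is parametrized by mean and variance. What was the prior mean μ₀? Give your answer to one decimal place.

The posterior mean is a precision-weighted average: μ_n = (τ₀μ₀ + τ_data·x̄)/(τ₀+τ_data), with τ₀=1/σ₀² and τ_data=n/σ².
Here τ₀ = 1/117.8 = 0.008489 and τ_data = 25/82.7 = 0.302297, so τ_n = 0.310786.
Rearranging for μ₀: μ₀ = (μ_n·τ_n − τ_data·x̄)/τ₀ = (-9.7689·0.310786 − 0.302297·-9.9) / 0.008489 = -0.043297/0.008489 ≈ -5.1.

μ₀ = -5.1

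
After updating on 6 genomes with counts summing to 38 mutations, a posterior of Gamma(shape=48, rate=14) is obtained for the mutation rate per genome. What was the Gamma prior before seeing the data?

Gamma–Poisson conjugacy: posterior shape = α + Σxᵢ, posterior rate = β + n.
So α = 48 − 38 = 10 and β = 14 − 6 = 8.

Gamma(shape=10, rate=8)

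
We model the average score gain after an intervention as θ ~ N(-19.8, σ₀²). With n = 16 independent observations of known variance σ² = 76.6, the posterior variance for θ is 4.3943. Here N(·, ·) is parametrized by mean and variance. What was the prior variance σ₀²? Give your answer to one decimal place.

σ₀² = 53.5

Posterior precision equals prior precision plus data precision: 1/σ_n² = 1/σ₀² + n/σ².
So 1/σ₀² = 1/4.3943 − 16/76.6 = 0.227568 − 0.208877 = 0.018691.
Hence σ₀² = 1/0.018691 ≈ 53.5.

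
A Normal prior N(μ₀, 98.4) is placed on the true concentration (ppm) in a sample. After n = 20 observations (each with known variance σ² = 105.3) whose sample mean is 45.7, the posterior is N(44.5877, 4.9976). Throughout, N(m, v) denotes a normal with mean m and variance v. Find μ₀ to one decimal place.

The posterior mean is a precision-weighted average: μ_n = (τ₀μ₀ + τ_data·x̄)/(τ₀+τ_data), with τ₀=1/σ₀² and τ_data=n/σ².
Here τ₀ = 1/98.4 = 0.010163 and τ_data = 20/105.3 = 0.189934, so τ_n = 0.200097.
Rearranging for μ₀: μ₀ = (μ_n·τ_n − τ_data·x̄)/τ₀ = (44.5877·0.200097 − 0.189934·45.7) / 0.010163 = 0.241881/0.010163 ≈ 23.8.

μ₀ = 23.8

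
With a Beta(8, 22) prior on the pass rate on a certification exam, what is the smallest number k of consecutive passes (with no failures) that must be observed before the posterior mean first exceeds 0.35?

k = 4

After k passes and 0 failures the posterior is Beta(8+k, 22), with mean (8+k)/(8+22+k).
Set (8+k)/(30+k) > 0.35 and solve: k > (0.35·30 − 8)/(1 − 0.35) = 3.846.
The smallest integer exceeding 3.846 is 4.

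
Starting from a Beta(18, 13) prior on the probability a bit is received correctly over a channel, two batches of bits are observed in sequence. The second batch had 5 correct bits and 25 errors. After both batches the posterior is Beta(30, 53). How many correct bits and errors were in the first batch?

7 correct bits and 15 errors

Sequential conjugate updates are equivalent to a single update on the pooled data, so total successes = posterior α − prior α and total failures = posterior β − prior β.
Total across both batches: 30−18=12 correct bits, 53−13=40 errors.
Subtract the second batch: 12−5=7 correct bits and 40−25=15 errors.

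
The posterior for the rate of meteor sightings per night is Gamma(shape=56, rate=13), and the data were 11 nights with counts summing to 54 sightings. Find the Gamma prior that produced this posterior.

Gamma(shape=2, rate=2)

A Gamma(α, β) prior (rate parametrization) on a Poisson rate with n observations summing to S gives posterior Gamma(α+S, β+n).
So α = 56 − 54 = 2 and β = 13 − 11 = 2.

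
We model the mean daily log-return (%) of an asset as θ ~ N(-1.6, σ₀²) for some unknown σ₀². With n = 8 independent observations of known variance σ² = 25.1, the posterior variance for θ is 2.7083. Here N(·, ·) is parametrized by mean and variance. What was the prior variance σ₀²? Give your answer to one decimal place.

σ₀² = 19.8

For the Normal–Normal model with known σ², precisions add: τ_n = τ₀ + n/σ².
So 1/σ₀² = 1/2.7083 − 8/25.1 = 0.369235 − 0.318725 = 0.050510.
Hence σ₀² = 1/0.050510 ≈ 19.8.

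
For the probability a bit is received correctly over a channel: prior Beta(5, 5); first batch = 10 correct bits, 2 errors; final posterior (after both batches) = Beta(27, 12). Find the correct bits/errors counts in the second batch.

Because Beta–binomial updating is additive in the counts, the combined data contributed (α_post−α_prior, β_post−β_prior) successes and failures.
Total across both batches: 27−5=22 correct bits, 12−5=7 errors.
Subtract the first batch: 22−10=12 correct bits and 7−2=5 errors.

12 correct bits and 5 errors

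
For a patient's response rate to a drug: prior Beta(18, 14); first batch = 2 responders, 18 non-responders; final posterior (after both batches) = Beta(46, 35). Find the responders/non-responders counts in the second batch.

26 responders and 3 non-responders

Because Beta–binomial updating is additive in the counts, the combined data contributed (α_post−α_prior, β_post−β_prior) successes and failures.
Total across both batches: 46−18=28 responders, 35−14=21 non-responders.
Subtract the first batch: 28−2=26 responders and 21−18=3 non-responders.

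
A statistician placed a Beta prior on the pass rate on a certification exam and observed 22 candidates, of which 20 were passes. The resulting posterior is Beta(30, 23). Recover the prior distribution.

Beta(10, 21)

A Beta(a, b) prior with s successes and f failures in binomial data gives a Beta(a+s, b+f) posterior.
Subtract the data counts: 30−20=10, 23−2=21.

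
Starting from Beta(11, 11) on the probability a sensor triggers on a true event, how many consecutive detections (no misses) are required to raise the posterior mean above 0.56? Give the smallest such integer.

After k detections and 0 misses the posterior is Beta(11+k, 11), with mean (11+k)/(11+11+k).
Set (11+k)/(22+k) > 0.56 and solve: k > (0.56·22 − 11)/(1 − 0.56) = 3.000.
The smallest integer exceeding 3.000 is 4, and checking k=4: (15)/(26) = 0.5769 > 0.56.

k = 4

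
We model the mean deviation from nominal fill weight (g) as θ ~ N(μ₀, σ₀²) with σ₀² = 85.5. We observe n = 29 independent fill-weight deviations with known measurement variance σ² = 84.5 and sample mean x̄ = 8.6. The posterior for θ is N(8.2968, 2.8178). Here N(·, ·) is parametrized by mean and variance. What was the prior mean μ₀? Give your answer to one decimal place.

μ₀ = -0.6

The posterior mean is a precision-weighted average: μ_n = (τ₀μ₀ + τ_data·x̄)/(τ₀+τ_data), with τ₀=1/σ₀² and τ_data=n/σ².
Here τ₀ = 1/85.5 = 0.011696 and τ_data = 29/84.5 = 0.343195, so τ_n = 0.354891.
Rearranging for μ₀: μ₀ = (μ_n·τ_n − τ_data·x̄)/τ₀ = (8.2968·0.354891 − 0.343195·8.6) / 0.011696 = -0.007017/0.011696 ≈ -0.6.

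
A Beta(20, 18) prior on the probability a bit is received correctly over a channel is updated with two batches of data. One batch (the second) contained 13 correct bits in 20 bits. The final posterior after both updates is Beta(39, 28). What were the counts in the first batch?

Because Beta–binomial updating is additive in the counts, the combined data contributed (α_post−α_prior, β_post−β_prior) successes and failures.
Total across both batches: 39−20=19 correct bits, 28−18=10 errors.
Subtract the second batch: 19−13=6 correct bits and 10−7=3 errors.

6 correct bits and 3 errors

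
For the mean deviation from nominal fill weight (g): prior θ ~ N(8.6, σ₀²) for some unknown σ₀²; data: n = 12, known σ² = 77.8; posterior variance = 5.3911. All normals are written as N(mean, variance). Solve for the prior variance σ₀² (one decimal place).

σ₀² = 32.0

Posterior precision equals prior precision plus data precision: 1/σ_n² = 1/σ₀² + n/σ².
So 1/σ₀² = 1/5.3911 − 12/77.8 = 0.185491 − 0.154242 = 0.031249.
Hence σ₀² = 1/0.031249 ≈ 32.0.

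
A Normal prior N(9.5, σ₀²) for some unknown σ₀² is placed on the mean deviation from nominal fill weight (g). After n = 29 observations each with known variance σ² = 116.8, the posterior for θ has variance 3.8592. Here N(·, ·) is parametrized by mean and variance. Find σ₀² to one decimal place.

For the Normal–Normal model with known σ², precisions add: τ_n = τ₀ + n/σ².
So 1/σ₀² = 1/3.8592 − 29/116.8 = 0.259121 − 0.248288 = 0.010833.
Hence σ₀² = 1/0.010833 ≈ 92.3.

σ₀² = 92.3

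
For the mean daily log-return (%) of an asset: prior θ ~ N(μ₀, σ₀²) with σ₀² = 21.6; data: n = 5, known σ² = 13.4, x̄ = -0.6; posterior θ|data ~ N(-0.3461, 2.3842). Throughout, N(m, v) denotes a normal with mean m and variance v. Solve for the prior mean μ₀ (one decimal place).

The posterior mean is a precision-weighted average: μ_n = (τ₀μ₀ + τ_data·x̄)/(τ₀+τ_data), with τ₀=1/σ₀² and τ_data=n/σ².
Here τ₀ = 1/21.6 = 0.046296 and τ_data = 5/13.4 = 0.373134, so τ_n = 0.419430.
Rearranging for μ₀: μ₀ = (μ_n·τ_n − τ_data·x̄)/τ₀ = (-0.3461·0.419430 − 0.373134·-0.6) / 0.046296 = 0.078716/0.046296 ≈ 1.7.

μ₀ = 1.7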